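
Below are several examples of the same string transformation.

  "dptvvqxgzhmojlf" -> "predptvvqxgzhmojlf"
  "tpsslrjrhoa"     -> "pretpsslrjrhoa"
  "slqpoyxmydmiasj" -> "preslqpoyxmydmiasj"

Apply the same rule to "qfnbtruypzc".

The rule is to prepend "pre".
"qfnbtruypzc" → "preqfnbtruypzc".

preqfnbtruypzc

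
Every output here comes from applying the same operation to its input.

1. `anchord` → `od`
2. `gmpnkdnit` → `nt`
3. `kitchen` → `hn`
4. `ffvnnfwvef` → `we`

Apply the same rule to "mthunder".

The transformation: keep every other character starting from the first (positions 1st, 3rd, 5th, ...), then keep only the last 2 characters.
Applying both steps to "mthunder": "mhne", then "ne".

ne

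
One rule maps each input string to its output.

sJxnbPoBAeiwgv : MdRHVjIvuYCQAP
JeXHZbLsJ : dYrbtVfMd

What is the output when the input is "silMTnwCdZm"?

MCFgnHQwXtG

The rule is to shift every letter 6 places backward in the alphabet (wrapping around), then flip the case of every letter.
Applying that to "silMTnwCdZm" gives "MCFgnHQwXtG".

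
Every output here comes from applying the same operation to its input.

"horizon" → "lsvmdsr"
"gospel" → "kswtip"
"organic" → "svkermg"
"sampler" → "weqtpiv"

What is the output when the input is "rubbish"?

vyffmwl

The transformation: shift every letter 4 places forward in the alphabet (wrapping around).
Doing the same to "rubbish": "vyffmwl".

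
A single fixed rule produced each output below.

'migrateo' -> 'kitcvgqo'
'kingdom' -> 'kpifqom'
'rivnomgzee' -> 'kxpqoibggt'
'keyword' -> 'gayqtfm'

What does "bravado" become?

The transformation: move the first character to the end, then shift every letter 2 places forward in the alphabet (wrapping around).
On "bravado": the first step gives "ravadob", and the second then gives "tcxcfqd".

tcxcfqd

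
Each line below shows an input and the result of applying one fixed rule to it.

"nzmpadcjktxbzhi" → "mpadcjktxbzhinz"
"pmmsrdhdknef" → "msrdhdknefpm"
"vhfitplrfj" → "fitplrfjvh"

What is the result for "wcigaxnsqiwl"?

What's happening: move the first 2 characters to the end (rotate left by 2).
So "wcigaxnsqiwl" becomes "igaxnsqiwlwc".

igaxnsqiwlwc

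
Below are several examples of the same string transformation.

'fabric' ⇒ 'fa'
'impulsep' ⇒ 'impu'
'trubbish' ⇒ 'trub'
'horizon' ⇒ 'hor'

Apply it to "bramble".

The rule is to delete the last character, then delete the last 3 characters.
For "bramble", step one produces "brambl"; step two turns that into "bra".
(Check on "trubbish": → "trubbis" → "trub" ✓)

bra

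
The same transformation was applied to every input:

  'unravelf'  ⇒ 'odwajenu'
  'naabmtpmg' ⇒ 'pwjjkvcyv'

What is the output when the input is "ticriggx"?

gcrlarpp

Rule — shift every letter 9 places forward in the alphabet (wrapping around), then move the last character to the front.
Working it through for "ticriggx": intermediate "crlarppg", final "gcrlarpp".
(Check on "unravelf": → "dwajenuo" → "odwajenu" ✓)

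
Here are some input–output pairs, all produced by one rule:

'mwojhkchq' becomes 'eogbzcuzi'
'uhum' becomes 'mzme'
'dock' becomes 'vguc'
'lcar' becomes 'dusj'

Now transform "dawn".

vsof

Rule — shift every letter 8 places backward in the alphabet (wrapping around).
On "dawn" that produces "vsof".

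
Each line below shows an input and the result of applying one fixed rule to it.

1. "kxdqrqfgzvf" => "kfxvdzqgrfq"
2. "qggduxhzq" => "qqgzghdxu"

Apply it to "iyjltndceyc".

icyyjelctdn

What's happening: take characters alternately from the front and the back (1st, last, 2nd, 2nd-last, ...).
Doing the same to "iyjltndceyc": "icyyjelctdn".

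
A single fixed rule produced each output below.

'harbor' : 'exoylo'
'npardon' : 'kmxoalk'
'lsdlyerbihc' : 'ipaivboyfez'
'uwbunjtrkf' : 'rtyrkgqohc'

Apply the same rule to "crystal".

In each case the input is transformed by: shift every letter 3 places backward in the alphabet (wrapping around).
Doing the same to "crystal": "zovpqxi".

zovpqxi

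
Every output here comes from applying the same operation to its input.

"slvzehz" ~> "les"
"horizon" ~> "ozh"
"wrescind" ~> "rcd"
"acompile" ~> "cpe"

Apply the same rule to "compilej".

oij

In each case the input is transformed by: move the first character to the end, then keep one character in every 3, starting at position 1 (positions 1st, 4th, 7th, ...).
Working it through for "compilej": intermediate "ompilejc", final "oij".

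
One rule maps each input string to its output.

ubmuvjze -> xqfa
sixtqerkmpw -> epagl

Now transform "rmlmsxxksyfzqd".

The transformation: shift every letter 4 places backward in the alphabet (wrapping around), then keep every other character starting from the second (positions 2nd, 4th, 6th, ...).
For "rmlmsxxksyfzqd", step one produces "nihiottgoubvmz"; step two turns that into "iitguvz".

iitguvz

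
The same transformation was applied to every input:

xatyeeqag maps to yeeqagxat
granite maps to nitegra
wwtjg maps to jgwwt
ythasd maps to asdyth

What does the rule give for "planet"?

netpla

In each case the input is transformed by: move the first 3 characters to the end (rotate left by 3).
Applying that to "planet" gives "netpla".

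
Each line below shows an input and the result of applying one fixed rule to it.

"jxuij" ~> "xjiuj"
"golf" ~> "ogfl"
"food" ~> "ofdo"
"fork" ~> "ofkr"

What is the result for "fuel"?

ufle

The pattern: swap each adjacent pair of characters (1↔2, 3↔4, ...).
"fuel" → "ufle".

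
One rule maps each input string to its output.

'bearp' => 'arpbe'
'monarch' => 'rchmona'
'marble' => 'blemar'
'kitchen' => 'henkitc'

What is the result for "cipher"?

What's happening: move the last 3 characters to the front (rotate right by 3).
Doing the same to "cipher": "hercip".

hercip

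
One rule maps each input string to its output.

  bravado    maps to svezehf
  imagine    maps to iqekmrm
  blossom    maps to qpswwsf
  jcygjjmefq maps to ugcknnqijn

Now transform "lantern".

rerxivp

What's happening: shift every letter 4 places forward in the alphabet (wrapping around), then swap the first and last characters.
On "lantern": the first step gives "perxivr", and the second then gives "rerxivp".
(Check on "blossom": → "fpswwsq" → "qpswwsf" ✓)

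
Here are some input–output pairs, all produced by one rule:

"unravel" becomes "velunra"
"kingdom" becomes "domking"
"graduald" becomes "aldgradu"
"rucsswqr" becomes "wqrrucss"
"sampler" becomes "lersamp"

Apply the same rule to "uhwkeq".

kequhw

Each output is the input with this applied: move the last 3 characters to the front (rotate right by 3).
Doing the same to "uhwkeq": "kequhw".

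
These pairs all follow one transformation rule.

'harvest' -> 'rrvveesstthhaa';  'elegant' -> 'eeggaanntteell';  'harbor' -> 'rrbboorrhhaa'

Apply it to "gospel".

ssppeellggoo

Rule — move the first 2 characters to the end (rotate left by 2), then double every character.
For "gospel", step one produces "spelgo"; step two turns that into "ssppeellggoo".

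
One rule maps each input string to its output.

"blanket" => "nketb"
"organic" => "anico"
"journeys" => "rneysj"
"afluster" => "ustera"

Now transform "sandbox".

The rule is to move the first character to the end, then delete the first 2 characters.
For "sandbox", step one produces "andboxs"; step two turns that into "dboxs".
(Check on "afluster": → "flustera" → "ustera" ✓)

dboxs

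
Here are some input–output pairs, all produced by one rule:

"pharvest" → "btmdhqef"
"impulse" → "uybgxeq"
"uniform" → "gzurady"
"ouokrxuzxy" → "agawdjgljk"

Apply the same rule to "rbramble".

Looking at the pairs, the operation is to shift every letter 12 places forward in the alphabet (wrapping around).
Applying that to "rbramble" gives "dndmynxq".

dndmynxq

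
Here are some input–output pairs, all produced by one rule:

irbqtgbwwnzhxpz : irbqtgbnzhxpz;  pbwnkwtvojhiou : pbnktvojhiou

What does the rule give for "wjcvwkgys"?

The rule is to remove every "w".
Applying that to "wjcvwkgys" gives "jcvkgys".

jcvkgys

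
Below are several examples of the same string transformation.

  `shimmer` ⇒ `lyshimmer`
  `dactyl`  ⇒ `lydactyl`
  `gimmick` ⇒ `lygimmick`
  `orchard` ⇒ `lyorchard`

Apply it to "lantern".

lylantern

Rule — prepend "ly".
"lantern" → "lylantern".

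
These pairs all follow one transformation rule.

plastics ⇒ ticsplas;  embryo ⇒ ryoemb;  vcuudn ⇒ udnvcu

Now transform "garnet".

netgar

Rule — swap the front and back halves of the string.
Doing the same to "garnet": "netgar".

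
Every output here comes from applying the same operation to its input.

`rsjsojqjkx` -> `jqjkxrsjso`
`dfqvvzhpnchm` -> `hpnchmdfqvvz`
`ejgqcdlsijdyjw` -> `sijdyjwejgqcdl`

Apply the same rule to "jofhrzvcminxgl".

cminxgljofhrzv

Rule — swap the front and back halves of the string.
Doing the same to "jofhrzvcminxgl": "cminxgljofhrzv".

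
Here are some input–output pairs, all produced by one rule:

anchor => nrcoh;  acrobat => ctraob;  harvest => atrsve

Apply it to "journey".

oyuern

What's happening: delete the first character, then take characters alternately from the front and the back (1st, last, 2nd, 2nd-last, ...).
"journey" → "ourney" → "oyuern".
(Check on "harvest": → "arvest" → "atrsve" ✓)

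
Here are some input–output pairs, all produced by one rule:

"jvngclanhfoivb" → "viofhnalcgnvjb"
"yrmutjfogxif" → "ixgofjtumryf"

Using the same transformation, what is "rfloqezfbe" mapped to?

bfzeqolfre

Each output is the input with this applied: move the last character to the front, then reverse the string.
"rfloqezfbe" → "erfloqezfb" → "bfzeqolfre".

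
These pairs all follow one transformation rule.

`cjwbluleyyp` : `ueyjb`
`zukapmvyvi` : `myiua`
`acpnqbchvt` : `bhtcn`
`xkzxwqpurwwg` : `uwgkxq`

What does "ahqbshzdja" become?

The rule is to keep every other character starting from the second (positions 2nd, 4th, 6th, ...), then move the last 3 characters to the front (rotate right by 3).
Applying both steps to "ahqbshzdja": "hbhda", then "hdahb".

hdahb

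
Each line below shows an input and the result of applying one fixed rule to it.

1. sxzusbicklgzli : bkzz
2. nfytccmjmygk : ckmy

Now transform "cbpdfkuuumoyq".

Each output is the input with this applied: keep one character in every 3, starting at position 3 (positions 3rd, 6th, 9th, ...), then sort the characters into alphabetical order.
"cbpdfkuuumoyq" → "kpuy".

kpuy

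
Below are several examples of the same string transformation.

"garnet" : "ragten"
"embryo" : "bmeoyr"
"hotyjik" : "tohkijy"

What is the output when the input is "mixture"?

ximerut

The rule is to reverse the string, then move the last 3 characters to the front (rotate right by 3).
For "mixture", step one produces "erutxim"; step two turns that into "ximerut".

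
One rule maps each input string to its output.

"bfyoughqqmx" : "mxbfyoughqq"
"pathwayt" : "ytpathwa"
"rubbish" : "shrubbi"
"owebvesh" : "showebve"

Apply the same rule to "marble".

lemarb

Looking at the pairs, the operation is to move the last 2 characters to the front (rotate right by 2).
"marble" → "lemarb".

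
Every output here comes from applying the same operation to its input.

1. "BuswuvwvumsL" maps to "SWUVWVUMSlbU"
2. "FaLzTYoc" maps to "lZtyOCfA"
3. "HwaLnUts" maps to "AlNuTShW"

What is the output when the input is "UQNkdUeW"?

Each output is the input with this applied: flip the case of every letter, then move the first 2 characters to the end (rotate left by 2).
For "UQNkdUeW", step one produces "uqnKDuEw"; step two turns that into "nKDuEwuq".

nKDuEwuq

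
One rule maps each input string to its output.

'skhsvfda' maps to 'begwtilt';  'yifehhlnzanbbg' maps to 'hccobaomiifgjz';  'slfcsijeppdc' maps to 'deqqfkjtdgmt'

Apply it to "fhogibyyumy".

znvzzcjhpig

What's happening: shift every letter 1 place forward in the alphabet (wrapping around), then reverse the string.
On "fhogibyyumy": the first step gives "giphjczzvnz", and the second then gives "znvzzcjhpig".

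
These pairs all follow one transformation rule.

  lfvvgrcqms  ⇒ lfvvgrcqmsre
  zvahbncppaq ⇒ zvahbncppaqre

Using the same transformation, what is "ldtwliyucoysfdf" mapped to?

Rule — append "re".
Doing the same to "ldtwliyucoysfdf": "ldtwliyucoysfdfre".

ldtwliyucoysfdfre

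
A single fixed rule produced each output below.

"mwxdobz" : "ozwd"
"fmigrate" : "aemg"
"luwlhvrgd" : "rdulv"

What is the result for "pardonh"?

ohad

In each case the input is transformed by: move the last 3 characters to the front (rotate right by 3), then keep every other character starting from the first (positions 1st, 3rd, 5th, ...).
Working it through for "pardonh": intermediate "onhpard", final "ohad".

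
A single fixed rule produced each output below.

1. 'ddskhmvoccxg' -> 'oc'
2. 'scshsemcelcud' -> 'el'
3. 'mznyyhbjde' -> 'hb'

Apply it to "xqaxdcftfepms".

fe

Each output is the input with this applied: delete the last 3 characters, then keep only the last 2 characters.
Doing the same to "xqaxdcftfepms": "fe".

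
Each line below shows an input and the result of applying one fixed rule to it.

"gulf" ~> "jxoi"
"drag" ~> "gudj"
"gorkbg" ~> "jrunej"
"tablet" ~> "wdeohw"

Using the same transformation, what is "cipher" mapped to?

flskhu

The rule is to shift every letter 3 places forward in the alphabet (wrapping around).
So "cipher" becomes "flskhu".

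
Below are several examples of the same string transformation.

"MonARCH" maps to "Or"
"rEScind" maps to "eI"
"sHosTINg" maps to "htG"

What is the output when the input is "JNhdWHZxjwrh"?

The transformation: keep one character in every 3, starting at position 2 (positions 2nd, 5th, 8th, ...), then flip the case of every letter.
Doing the same to "JNhdWHZxjwrh": "nwXR".

nwXR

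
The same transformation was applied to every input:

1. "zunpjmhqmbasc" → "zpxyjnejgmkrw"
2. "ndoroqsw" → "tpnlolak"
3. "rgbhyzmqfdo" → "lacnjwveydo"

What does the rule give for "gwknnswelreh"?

In each case the input is transformed by: shift every letter 3 places backward in the alphabet (wrapping around), then reverse the string.
On "gwknnswelreh": the first step gives "dthkkptbiobe", and the second then gives "eboibtpkkhtd".

eboibtpkkhtd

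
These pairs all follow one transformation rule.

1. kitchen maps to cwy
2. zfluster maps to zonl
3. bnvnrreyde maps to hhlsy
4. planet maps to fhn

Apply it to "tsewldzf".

mqxz

The pattern: keep every other character starting from the second (positions 2nd, 4th, 6th, ...), then shift every letter 6 places backward in the alphabet (wrapping around).
"tsewldzf" → "mqxz".
(Check on "kitchen": → "ice" → "cwy" ✓)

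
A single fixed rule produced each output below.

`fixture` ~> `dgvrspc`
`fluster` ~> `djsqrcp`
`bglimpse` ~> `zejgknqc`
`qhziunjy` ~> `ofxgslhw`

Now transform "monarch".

Rule — shift every letter 2 places backward in the alphabet (wrapping around).
Applying that to "monarch" gives "kmlypaf".

kmlypaf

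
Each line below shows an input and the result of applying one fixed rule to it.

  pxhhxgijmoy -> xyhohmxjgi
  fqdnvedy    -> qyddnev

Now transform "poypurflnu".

ouynplufr

Looking at the pairs, the operation is to delete the first character, then take characters alternately from the front and the back (1st, last, 2nd, 2nd-last, ...).
On "poypurflnu" that produces "ouynplufr".
(Check on "fqdnvedy": → "qdnvedy" → "qyddnev" ✓)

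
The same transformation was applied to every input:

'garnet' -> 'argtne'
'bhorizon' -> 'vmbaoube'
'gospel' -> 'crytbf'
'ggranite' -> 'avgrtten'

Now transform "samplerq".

Looking at the pairs, the operation is to shift every letter 13 places forward in the alphabet (wrapping around) — i.e. ROT13, then swap the front and back halves of the string.
Applying that to "samplerq" gives "yredfnzc".

yredfnzc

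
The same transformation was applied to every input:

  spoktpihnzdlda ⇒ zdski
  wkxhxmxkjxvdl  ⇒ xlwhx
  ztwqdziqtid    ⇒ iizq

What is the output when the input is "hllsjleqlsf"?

eshs

Each output is the input with this applied: keep one character in every 3, starting at position 1 (positions 1st, 4th, 7th, ...), then move the last 2 characters to the front (rotate right by 2).
On "hllsjleqlsf": the first step gives "hses", and the second then gives "eshs".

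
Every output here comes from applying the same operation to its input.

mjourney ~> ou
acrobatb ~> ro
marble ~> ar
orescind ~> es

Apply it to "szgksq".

The pattern: swap the front and back halves of the string, then keep only the last 2 characters.
On "szgksq" that produces "zg".

zg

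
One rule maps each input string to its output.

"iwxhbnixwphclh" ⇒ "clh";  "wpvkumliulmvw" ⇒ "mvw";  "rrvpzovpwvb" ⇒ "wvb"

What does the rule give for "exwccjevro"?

In each case the input is transformed by: keep only the last 3 characters.
"exwccjevro" → "vro".

vro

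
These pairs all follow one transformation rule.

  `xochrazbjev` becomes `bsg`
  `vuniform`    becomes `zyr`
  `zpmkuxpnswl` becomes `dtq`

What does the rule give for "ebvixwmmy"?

ifz

The transformation: shift every letter 4 places forward in the alphabet (wrapping around), then keep only the first 3 characters.
For "ebvixwmmy", step one produces "ifzmbaqqc"; step two turns that into "ifz".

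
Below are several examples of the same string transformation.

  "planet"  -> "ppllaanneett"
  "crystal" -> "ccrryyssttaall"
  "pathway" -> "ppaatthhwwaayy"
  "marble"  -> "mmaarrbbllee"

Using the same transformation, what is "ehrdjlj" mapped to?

The transformation: double every character.
So "ehrdjlj" becomes "eehhrrddjjlljj".

eehhrrddjjlljj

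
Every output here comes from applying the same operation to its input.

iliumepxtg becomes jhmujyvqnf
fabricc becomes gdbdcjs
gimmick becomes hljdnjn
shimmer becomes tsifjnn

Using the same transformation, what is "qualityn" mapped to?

rovzbumj

The pattern: take characters alternately from the front and the back (1st, last, 2nd, 2nd-last, ...), then shift every letter 1 place forward in the alphabet (wrapping around).
Applying both steps to "qualityn": "qnuyatli", then "rovzbumj".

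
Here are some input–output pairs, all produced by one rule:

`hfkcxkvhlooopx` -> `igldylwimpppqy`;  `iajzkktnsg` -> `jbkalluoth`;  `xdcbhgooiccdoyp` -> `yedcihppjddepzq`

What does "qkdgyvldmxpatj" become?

Looking at the pairs, the operation is to shift every letter 1 place forward in the alphabet (wrapping around).
"qkdgyvldmxpatj" → "rlehzwmenyqbuk".

rlehzwmenyqbuk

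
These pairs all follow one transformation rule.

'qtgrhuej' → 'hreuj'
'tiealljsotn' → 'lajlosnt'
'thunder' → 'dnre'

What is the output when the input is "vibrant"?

artn

Each output is the input with this applied: delete the first 3 characters, then swap each adjacent pair of characters (1↔2, 3↔4, ...).
Doing the same to "vibrant": "artn".
(Check on "tiealljsotn": → "alljsotn" → "lajlosnt" ✓)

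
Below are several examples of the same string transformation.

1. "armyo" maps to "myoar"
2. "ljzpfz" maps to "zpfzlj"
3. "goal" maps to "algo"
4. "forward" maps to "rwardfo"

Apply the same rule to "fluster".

The rule is to move the first 2 characters to the end (rotate left by 2).
Applying that to "fluster" gives "usterfl".

usterfl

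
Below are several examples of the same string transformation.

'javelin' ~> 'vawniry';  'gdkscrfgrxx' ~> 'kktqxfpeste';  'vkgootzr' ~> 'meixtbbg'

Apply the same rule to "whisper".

rejuvfc

In each case the input is transformed by: move the last 2 characters to the front (rotate right by 2), then shift every letter 13 places forward in the alphabet (wrapping around) — i.e. ROT13.
Applying both steps to "whisper": "erwhisp", then "rejuvfc".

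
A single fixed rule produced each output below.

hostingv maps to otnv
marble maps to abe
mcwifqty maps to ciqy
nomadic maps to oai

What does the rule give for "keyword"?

ewr

The pattern: keep every other character starting from the second (positions 2nd, 4th, 6th, ...).
"keyword" → "ewr".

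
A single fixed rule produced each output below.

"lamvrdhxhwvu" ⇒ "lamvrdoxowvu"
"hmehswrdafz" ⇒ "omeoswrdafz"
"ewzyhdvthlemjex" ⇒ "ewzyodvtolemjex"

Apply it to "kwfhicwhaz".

In each case the input is transformed by: replace every "h" with "o".
Applying that to "kwfhicwhaz" gives "kwfoicwoaz".

kwfoicwoaz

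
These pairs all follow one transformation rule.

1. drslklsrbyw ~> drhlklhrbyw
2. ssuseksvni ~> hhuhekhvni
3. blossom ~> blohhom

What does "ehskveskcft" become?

ehhkvehkcft

In each case the input is transformed by: replace every "s" with "h".
"ehskveskcft" → "ehhkvehkcft".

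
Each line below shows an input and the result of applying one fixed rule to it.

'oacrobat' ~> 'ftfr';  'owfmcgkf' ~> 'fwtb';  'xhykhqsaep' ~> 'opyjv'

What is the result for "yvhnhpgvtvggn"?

The rule is to keep every other character starting from the first (positions 1st, 3rd, 5th, ...), then shift every letter 9 places backward in the alphabet (wrapping around).
Applying that to "yvhnhpgvtvggn" gives "pyyxkxe".

pyyxkxe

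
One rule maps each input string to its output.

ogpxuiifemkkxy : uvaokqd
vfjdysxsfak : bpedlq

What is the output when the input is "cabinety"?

ihtz

Rule — keep every other character starting from the first (positions 1st, 3rd, 5th, ...), then shift every letter 6 places forward in the alphabet (wrapping around).
On "cabinety" that produces "ihtz".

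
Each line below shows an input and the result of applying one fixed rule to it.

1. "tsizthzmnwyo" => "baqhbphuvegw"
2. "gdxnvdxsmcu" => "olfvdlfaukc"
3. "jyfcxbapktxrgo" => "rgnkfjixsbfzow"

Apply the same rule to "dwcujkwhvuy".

lekcrsepdcg

Looking at the pairs, the operation is to shift every letter 8 places forward in the alphabet (wrapping around).
So "dwcujkwhvuy" becomes "lekcrsepdcg".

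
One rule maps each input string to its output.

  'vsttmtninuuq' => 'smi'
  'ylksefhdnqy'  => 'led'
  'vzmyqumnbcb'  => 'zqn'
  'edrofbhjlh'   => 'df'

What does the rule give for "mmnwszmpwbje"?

msp

In each case the input is transformed by: delete the last 3 characters, then keep one character in every 3, starting at position 2 (positions 2nd, 5th, 8th, ...).
Starting from "mmnwszmpwbje": after the first operation, "mmnwszmpw"; after the second, "msp".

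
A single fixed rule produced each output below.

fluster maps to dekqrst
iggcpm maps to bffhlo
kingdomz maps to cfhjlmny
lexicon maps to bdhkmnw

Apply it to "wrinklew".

Each output is the input with this applied: shift every letter 1 place backward in the alphabet (wrapping around), then sort the characters into alphabetical order.
Applying both steps to "wrinklew": "vqhmjkdv", then "dhjkmqvv".

dhjkmqvv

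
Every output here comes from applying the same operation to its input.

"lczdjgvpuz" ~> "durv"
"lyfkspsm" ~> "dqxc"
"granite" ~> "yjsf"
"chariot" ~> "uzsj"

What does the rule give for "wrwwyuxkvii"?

Rule — shift every letter 8 places backward in the alphabet (wrapping around), then keep only the first 4 characters.
Applying both steps to "wrwwyuxkvii": "ojooqmpcnaa", then "ojoo".

ojoo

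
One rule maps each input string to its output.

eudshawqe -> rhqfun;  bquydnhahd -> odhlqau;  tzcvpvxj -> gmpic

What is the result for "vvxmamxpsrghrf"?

What's happening: delete the last 3 characters, then shift every letter 13 places forward in the alphabet (wrapping around) — i.e. ROT13.
"vvxmamxpsrghrf" → "vvxmamxpsrg" → "iikznzkcfet".

iikznzkcfet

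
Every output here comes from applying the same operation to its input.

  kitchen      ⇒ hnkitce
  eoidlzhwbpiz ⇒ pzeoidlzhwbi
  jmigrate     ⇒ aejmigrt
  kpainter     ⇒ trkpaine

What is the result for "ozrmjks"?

The pattern: move the last 2 characters to the front (rotate right by 2), then swap the first and last characters.
Applying both steps to "ozrmjks": "ksozrmj", then "jsozrmk".
(Check on "kpainter": → "erkpaint" → "trkpaine" ✓)

jsozrmk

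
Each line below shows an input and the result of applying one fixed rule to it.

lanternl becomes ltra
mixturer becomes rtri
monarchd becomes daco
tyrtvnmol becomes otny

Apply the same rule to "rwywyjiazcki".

The transformation: keep every other character starting from the second (positions 2nd, 4th, 6th, ...), then swap the first and last characters.
So "rwywyjiazcki" becomes "iwjacw".

iwjacw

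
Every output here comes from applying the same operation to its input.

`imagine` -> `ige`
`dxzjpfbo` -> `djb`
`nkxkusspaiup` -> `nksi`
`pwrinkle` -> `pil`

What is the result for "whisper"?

wsr

In each case the input is transformed by: keep one character in every 3, starting at position 1 (positions 1st, 4th, 7th, ...).
Applying that to "whisper" gives "wsr".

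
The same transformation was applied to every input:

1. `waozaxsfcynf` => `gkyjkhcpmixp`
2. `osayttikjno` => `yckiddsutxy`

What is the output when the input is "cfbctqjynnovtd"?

Looking at the pairs, the operation is to shift every letter 10 places forward in the alphabet (wrapping around).
For "cfbctqjynnovtd" the result is "mplmdatixxyfdn".

mplmdatixxyfdn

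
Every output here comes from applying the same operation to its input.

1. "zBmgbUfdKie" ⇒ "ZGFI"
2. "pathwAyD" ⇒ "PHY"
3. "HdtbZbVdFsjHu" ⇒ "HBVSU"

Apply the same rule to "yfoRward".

YRR

What's happening: keep one character in every 3, starting at position 1 (positions 1st, 4th, 7th, ...), then convert every letter to uppercase.
Starting from "yfoRward": after the first operation, "yRr"; after the second, "YRR".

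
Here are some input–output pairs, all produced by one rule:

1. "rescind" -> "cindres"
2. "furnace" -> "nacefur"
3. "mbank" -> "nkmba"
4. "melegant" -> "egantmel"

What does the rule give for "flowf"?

wfflo

The transformation: move the first 3 characters to the end (rotate left by 3).
"flowf" → "wfflo".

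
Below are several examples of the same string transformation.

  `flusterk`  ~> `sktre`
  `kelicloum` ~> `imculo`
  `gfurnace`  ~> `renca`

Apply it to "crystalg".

In each case the input is transformed by: delete the first 3 characters, then take characters alternately from the front and the back (1st, last, 2nd, 2nd-last, ...).
Working it through for "crystalg": intermediate "stalg", final "sgtla".
(Check on "gfurnace": → "rnace" → "renca" ✓)

sgtla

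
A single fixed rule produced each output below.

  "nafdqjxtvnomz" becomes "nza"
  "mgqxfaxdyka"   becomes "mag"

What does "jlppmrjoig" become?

Rule — take characters alternately from the front and the back (1st, last, 2nd, 2nd-last, ...), then keep only the first 3 characters.
"jlppmrjoig" → "jglipopjmr" → "jgl".

jgl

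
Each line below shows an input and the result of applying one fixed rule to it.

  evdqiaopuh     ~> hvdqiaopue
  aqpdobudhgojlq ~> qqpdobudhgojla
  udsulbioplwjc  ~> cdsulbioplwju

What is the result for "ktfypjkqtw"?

Each output is the input with this applied: swap the first and last characters.
Applying that to "ktfypjkqtw" gives "wtfypjkqtk".

wtfypjkqtk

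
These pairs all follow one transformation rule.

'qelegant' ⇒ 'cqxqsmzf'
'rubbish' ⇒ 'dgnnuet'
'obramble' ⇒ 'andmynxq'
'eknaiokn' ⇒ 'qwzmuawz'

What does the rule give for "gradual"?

The rule is to shift every letter 12 places forward in the alphabet (wrapping around).
On "gradual" that produces "sdmpgmx".

sdmpgmx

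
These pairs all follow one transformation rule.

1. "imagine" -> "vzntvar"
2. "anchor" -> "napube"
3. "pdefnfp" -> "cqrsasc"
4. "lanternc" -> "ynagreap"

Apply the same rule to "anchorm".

napubez

Rule — shift every letter 13 places forward in the alphabet (wrapping around) — i.e. ROT13.
"anchorm" → "napubez".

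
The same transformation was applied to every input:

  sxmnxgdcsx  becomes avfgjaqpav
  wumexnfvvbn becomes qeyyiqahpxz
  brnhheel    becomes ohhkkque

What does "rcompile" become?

The transformation: reverse the string, then shift every letter 3 places forward in the alphabet (wrapping around).
"rcompile" → "elipmocr" → "holsprfu".

holsprfu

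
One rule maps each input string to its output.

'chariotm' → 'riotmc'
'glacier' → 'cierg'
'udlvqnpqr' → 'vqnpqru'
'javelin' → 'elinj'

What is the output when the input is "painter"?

nterp

In each case the input is transformed by: move the first character to the end, then delete the first 2 characters.
Starting from "painter": after the first operation, "ainterp"; after the second, "nterp".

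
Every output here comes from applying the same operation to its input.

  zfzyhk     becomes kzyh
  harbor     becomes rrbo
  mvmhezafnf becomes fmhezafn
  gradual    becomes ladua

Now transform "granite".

Looking at the pairs, the operation is to delete the first 2 characters, then move the last character to the front.
Working it through for "granite": intermediate "anite", final "eanit".

eanit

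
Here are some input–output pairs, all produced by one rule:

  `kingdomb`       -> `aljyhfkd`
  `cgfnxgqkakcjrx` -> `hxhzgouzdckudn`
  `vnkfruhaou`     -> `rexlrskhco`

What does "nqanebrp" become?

Looking at the pairs, the operation is to swap the front and back halves of the string, then shift every letter 3 places backward in the alphabet (wrapping around).
Starting from "nqanebrp": after the first operation, "ebrpnqan"; after the second, "byomknxk".

byomknxk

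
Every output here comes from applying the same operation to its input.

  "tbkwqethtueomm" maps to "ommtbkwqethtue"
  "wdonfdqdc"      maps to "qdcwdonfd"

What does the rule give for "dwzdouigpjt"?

pjtdwzdouig

Looking at the pairs, the operation is to move the last 3 characters to the front (rotate right by 3).
Applying that to "dwzdouigpjt" gives "pjtdwzdouig".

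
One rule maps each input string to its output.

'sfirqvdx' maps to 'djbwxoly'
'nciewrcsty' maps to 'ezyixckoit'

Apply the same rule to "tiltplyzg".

mfervzroz

What's happening: shift every letter 6 places forward in the alphabet (wrapping around), then reverse the string.
"tiltplyzg" → "mfervzroz".
(Check on "sfirqvdx": → "yloxwbjd" → "djbwxoly" ✓)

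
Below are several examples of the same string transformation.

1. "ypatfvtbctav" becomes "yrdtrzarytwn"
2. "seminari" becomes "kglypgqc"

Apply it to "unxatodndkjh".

vyrmblbihfsl

Each output is the input with this applied: shift every letter 2 places backward in the alphabet (wrapping around), then move the first 2 characters to the end (rotate left by 2).
Working it through for "unxatodndkjh": intermediate "slvyrmblbihf", final "vyrmblbihfsl".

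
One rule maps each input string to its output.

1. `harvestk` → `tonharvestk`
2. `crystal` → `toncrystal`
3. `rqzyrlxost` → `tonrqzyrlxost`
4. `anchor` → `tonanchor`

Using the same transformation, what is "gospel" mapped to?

tongospel

Looking at the pairs, the operation is to prepend "ton".
Applying that to "gospel" gives "tongospel".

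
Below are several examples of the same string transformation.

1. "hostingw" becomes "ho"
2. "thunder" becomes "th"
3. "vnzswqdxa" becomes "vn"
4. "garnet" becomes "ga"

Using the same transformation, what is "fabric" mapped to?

In each case the input is transformed by: keep only the first 2 characters.
Applying that to "fabric" gives "fa".

fa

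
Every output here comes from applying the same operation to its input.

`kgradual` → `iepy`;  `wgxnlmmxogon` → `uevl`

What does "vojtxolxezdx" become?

tmhr

What's happening: shift every letter 2 places backward in the alphabet (wrapping around), then keep only the first 4 characters.
On "vojtxolxezdx": the first step gives "tmhrvmjvcxbv", and the second then gives "tmhr".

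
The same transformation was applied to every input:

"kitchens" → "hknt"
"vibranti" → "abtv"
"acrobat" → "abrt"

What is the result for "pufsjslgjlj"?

fjjjlp

The pattern: keep every other character starting from the first (positions 1st, 3rd, 5th, ...), then sort the characters into alphabetical order.
"pufsjslgjlj" → "fjjjlp".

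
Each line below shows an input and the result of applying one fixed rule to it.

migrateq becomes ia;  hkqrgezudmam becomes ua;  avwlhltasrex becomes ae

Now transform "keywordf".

eo

Each output is the input with this applied: keep one character in every 3, starting at position 2 (positions 2nd, 5th, 8th, ...), then keep only the vowels.
For "keywordf", step one produces "eof"; step two turns that into "eo".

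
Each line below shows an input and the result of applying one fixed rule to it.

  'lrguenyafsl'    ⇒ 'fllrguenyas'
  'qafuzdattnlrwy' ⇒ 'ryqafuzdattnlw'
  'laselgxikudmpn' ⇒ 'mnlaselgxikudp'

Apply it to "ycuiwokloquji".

What's happening: move the last 2 characters to the front (rotate right by 2), then swap the first and last characters.
On "ycuiwokloquji": the first step gives "jiycuiwokloqu", and the second then gives "uiycuiwokloqj".

uiycuiwokloqj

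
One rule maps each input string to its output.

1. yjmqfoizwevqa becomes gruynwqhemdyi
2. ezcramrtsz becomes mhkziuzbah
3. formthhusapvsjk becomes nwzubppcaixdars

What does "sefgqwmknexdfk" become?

amnoyeusvmflns

The transformation: shift every letter 8 places forward in the alphabet (wrapping around).
For "sefgqwmknexdfk" the result is "amnoyeusvmflns".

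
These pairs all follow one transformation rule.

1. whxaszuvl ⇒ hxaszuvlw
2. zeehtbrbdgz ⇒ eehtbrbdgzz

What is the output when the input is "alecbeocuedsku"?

The pattern: move the first character to the end.
So "alecbeocuedsku" becomes "lecbeocuedskua".

lecbeocuedskua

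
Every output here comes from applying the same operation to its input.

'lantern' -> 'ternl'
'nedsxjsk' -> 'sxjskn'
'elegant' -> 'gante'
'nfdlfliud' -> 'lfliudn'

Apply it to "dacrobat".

robatd

Rule — move the first 3 characters to the end (rotate left by 3), then delete the last 2 characters.
For "dacrobat", step one produces "robatdac"; step two turns that into "robatd".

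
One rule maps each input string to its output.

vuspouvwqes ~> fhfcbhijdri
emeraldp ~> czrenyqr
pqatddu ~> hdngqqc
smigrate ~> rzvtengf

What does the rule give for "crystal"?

The transformation: shift every letter 13 places forward in the alphabet (wrapping around) — i.e. ROT13, then swap the first and last characters.
Doing the same to "crystal": "yelfgnp".

yelfgnp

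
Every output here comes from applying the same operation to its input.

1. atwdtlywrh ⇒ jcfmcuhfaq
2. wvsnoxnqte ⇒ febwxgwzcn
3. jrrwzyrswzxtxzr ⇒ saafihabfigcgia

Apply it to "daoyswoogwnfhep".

mjxhbfxxpfwoqny

Looking at the pairs, the operation is to shift every letter 9 places forward in the alphabet (wrapping around).
So "daoyswoogwnfhep" becomes "mjxhbfxxpfwoqny".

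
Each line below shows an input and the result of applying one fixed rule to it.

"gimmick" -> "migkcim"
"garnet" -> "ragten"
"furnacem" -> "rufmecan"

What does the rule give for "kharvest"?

In each case the input is transformed by: move the first 3 characters to the end (rotate left by 3), then reverse the string.
Applying both steps to "kharvest": "rvestkha", then "ahktsevr".

ahktsevr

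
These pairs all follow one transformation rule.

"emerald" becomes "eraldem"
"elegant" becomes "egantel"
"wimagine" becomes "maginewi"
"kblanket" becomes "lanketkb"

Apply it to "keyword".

ywordke

Looking at the pairs, the operation is to move the first 2 characters to the end (rotate left by 2).
So "keyword" becomes "ywordke".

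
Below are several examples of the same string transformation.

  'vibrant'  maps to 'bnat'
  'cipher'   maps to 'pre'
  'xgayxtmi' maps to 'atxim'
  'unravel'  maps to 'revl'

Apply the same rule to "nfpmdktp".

pkdpt

What's happening: swap each adjacent pair of characters (1↔2, 3↔4, ...), then delete the first 3 characters.
"nfpmdktp" → "pkdpt".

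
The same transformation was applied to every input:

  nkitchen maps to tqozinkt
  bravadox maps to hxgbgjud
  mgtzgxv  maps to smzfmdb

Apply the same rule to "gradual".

The rule is to shift every letter 6 places forward in the alphabet (wrapping around).
"gradual" → "mxgjagr".

mxgjagr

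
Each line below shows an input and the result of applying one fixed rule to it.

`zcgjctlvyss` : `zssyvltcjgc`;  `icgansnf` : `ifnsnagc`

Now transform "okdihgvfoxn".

The transformation: reverse the string, then move the last character to the front.
Starting from "okdihgvfoxn": after the first operation, "nxofvghidko"; after the second, "onxofvghidk".

onxofvghidk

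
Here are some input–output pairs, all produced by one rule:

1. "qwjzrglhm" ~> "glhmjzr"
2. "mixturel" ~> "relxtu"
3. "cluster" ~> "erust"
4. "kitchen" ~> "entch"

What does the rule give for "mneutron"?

roneut

Each output is the input with this applied: delete the first 2 characters, then move the first 3 characters to the end (rotate left by 3).
"mneutron" → "eutron" → "roneut".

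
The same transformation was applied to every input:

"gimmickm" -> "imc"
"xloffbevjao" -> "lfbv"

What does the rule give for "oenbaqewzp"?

The transformation: delete the last 2 characters, then keep every other character starting from the second (positions 2nd, 4th, 6th, ...).
Applying both steps to "oenbaqewzp": "oenbaqew", then "ebqw".
(Check on "gimmickm": → "gimmic" → "imc" ✓)

ebqw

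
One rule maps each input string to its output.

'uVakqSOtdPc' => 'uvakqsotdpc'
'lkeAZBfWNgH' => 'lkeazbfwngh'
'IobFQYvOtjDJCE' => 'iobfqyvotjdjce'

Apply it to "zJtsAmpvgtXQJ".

zjtsampvgtxqj

The pattern: convert every letter to lowercase.
"zJtsAmpvgtXQJ" → "zjtsampvgtxqj".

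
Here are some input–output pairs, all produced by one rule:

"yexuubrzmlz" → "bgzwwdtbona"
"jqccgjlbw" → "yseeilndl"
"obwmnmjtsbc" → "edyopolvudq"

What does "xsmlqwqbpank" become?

The pattern: shift every letter 2 places forward in the alphabet (wrapping around), then swap the first and last characters.
On "xsmlqwqbpank": the first step gives "zuonsysdrcpm", and the second then gives "muonsysdrcpz".

muonsysdrcpz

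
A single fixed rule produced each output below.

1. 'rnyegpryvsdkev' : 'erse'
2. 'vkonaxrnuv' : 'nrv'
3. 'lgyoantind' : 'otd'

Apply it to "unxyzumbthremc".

The transformation: delete the first 3 characters, then keep one character in every 3, starting at position 1 (positions 1st, 4th, 7th, ...).
Doing the same to "unxyzumbthremc": "ymhm".

ymhm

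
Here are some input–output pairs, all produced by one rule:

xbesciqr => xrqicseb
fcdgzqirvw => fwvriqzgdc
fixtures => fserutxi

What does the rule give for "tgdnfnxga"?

tagxnfndg

Rule — move the first character to the end, then reverse the string.
"tgdnfnxga" → "gdnfnxgat" → "tagxnfndg".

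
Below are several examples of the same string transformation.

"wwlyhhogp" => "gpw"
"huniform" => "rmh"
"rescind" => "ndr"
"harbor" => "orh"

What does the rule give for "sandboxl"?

In each case the input is transformed by: move the first character to the end, then keep only the last 3 characters.
"sandboxl" → "andboxls" → "xls".

xls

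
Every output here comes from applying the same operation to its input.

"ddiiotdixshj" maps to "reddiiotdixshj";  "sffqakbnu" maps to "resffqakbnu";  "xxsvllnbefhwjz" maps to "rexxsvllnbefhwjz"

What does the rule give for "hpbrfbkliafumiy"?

The rule is to prepend "re".
Applying that to "hpbrfbkliafumiy" gives "rehpbrfbkliafumiy".

rehpbrfbkliafumiy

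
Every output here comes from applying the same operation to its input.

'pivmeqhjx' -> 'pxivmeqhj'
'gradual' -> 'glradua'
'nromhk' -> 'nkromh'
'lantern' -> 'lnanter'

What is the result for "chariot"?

cthario

What's happening: swap the first and last characters, then move the last character to the front.
On "chariot": the first step gives "tharioc", and the second then gives "cthario".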